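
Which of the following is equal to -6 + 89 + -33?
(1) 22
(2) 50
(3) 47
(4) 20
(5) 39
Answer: 2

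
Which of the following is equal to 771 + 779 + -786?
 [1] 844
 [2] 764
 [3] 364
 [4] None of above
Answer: 2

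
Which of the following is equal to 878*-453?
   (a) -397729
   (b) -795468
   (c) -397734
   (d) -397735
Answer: c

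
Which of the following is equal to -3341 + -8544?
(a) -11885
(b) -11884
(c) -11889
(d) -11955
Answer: a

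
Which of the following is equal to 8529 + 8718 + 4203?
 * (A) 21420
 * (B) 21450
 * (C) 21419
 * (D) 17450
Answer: B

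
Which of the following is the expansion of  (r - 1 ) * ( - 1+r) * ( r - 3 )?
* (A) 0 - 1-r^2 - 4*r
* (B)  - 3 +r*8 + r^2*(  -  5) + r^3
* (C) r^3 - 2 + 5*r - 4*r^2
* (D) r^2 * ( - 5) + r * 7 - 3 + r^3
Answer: D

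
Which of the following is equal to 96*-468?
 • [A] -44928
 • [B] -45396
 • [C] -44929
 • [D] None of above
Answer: A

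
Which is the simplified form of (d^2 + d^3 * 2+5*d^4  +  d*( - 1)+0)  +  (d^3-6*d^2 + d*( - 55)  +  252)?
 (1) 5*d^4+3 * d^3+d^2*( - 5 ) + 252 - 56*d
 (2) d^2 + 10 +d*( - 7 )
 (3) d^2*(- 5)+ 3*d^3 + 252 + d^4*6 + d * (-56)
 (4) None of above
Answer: 1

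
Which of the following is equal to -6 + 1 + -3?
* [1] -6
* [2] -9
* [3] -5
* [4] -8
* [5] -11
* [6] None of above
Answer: 4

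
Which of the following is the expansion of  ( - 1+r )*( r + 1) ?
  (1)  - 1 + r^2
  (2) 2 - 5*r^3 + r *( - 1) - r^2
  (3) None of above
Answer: 1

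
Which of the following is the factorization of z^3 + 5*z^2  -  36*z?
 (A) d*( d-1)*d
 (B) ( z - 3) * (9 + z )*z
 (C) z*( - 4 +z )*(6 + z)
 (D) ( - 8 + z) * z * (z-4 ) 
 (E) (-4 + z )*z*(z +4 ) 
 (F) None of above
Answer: F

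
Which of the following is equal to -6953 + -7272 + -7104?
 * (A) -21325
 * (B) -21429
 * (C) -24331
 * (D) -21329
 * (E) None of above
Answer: D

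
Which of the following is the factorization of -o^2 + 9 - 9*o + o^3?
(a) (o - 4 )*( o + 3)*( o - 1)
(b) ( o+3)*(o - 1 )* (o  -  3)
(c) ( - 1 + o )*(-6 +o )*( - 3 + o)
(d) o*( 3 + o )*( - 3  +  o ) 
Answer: b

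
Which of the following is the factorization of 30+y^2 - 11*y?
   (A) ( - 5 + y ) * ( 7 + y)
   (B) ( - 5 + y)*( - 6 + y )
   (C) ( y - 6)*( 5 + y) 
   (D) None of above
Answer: B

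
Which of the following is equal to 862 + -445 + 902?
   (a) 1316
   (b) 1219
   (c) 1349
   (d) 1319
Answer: d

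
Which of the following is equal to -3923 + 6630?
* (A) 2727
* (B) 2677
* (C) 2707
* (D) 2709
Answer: C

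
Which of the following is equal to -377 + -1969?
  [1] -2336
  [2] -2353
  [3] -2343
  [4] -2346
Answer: 4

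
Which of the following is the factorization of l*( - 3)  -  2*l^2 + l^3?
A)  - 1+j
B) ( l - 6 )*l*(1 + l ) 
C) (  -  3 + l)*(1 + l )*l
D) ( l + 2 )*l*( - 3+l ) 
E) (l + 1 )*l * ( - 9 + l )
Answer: C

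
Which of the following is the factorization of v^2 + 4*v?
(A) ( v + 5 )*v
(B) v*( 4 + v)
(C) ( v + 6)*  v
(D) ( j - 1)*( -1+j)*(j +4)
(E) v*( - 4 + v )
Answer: B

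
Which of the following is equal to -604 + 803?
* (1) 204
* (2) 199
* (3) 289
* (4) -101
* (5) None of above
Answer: 2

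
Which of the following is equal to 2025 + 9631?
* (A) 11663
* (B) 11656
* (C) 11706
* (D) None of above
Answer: B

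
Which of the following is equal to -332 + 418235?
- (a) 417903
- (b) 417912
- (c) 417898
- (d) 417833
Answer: a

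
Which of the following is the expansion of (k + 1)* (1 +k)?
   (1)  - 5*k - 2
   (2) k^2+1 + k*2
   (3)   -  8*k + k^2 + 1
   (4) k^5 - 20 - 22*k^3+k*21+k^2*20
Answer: 2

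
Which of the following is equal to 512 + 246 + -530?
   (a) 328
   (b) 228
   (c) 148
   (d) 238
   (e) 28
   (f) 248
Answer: b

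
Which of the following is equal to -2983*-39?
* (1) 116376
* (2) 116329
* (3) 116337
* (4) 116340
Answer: 3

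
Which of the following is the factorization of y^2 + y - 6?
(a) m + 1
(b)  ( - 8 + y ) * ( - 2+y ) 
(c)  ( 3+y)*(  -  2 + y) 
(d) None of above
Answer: c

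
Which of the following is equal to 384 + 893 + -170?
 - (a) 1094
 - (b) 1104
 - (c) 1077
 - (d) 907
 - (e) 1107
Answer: e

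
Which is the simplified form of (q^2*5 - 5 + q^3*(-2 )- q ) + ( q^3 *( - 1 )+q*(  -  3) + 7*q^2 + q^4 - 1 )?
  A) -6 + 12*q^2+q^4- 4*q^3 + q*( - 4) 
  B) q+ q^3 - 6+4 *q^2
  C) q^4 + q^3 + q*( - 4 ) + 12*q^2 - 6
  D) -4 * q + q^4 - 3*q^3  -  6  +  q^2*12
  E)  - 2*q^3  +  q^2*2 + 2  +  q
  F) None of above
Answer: D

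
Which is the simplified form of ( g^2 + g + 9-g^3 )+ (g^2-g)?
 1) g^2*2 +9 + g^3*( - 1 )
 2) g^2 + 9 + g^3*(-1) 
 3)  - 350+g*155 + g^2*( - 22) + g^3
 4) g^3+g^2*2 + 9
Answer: 1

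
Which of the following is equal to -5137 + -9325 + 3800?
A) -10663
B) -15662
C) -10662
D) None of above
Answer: C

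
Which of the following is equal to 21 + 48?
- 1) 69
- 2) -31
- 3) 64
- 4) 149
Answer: 1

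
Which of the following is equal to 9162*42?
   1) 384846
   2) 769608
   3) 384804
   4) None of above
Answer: 3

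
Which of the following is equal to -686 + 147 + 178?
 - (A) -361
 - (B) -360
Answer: A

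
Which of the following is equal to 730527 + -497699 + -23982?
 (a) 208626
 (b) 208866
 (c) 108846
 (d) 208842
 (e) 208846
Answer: e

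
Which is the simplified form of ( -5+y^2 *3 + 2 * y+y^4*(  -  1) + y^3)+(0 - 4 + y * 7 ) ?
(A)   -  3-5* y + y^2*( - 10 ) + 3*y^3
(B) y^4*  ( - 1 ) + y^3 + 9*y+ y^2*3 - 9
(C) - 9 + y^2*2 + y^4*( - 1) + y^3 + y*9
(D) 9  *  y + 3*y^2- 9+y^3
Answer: B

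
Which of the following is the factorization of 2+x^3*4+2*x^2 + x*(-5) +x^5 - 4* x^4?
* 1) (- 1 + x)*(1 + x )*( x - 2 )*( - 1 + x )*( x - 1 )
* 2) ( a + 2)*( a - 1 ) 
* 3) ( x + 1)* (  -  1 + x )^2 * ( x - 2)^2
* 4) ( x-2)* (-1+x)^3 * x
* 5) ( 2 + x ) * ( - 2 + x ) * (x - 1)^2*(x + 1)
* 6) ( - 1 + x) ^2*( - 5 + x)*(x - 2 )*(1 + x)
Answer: 1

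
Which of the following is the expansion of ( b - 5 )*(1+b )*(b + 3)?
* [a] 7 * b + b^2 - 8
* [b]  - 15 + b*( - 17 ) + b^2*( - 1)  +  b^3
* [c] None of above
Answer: b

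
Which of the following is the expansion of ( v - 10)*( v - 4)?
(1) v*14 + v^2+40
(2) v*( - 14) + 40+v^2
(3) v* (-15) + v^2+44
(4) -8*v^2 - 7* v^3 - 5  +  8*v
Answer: 2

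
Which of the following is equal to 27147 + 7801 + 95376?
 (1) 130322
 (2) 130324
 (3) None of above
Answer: 2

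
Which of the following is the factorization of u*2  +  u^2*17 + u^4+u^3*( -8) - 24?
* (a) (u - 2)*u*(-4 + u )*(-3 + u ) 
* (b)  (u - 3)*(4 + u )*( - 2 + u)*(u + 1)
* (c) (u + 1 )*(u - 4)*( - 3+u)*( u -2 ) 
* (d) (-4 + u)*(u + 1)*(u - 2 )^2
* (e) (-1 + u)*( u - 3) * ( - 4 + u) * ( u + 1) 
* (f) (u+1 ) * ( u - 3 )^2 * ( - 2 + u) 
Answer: c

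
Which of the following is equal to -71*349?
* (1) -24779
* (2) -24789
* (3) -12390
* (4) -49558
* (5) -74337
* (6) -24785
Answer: 1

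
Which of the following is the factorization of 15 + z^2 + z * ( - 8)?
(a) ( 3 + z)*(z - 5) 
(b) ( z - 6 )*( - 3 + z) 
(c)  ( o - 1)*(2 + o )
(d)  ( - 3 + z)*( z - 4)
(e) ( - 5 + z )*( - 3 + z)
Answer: e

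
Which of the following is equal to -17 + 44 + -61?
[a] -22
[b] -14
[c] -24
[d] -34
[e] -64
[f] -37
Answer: d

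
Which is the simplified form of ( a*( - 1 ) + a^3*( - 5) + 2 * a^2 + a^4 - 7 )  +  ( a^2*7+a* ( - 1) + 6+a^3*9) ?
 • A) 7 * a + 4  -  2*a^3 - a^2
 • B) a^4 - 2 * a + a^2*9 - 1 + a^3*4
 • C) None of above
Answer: B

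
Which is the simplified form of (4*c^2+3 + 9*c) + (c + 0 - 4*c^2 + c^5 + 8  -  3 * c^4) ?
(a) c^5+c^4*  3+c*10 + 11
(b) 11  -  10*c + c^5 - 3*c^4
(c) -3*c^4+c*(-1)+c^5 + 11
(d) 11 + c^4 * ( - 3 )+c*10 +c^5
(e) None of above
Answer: d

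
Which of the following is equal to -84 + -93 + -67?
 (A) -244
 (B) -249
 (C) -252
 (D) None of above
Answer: A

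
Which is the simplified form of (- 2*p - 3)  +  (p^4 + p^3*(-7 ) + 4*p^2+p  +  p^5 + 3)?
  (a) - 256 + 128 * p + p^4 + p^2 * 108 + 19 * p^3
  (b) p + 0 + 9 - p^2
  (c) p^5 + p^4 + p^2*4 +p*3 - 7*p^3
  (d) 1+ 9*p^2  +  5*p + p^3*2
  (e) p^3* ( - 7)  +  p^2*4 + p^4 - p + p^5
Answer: e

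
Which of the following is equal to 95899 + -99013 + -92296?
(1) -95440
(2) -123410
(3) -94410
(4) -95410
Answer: 4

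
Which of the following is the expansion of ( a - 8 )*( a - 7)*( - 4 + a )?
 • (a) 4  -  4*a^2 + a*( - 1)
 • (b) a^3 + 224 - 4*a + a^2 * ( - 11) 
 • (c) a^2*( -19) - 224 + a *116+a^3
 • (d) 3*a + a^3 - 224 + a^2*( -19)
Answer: c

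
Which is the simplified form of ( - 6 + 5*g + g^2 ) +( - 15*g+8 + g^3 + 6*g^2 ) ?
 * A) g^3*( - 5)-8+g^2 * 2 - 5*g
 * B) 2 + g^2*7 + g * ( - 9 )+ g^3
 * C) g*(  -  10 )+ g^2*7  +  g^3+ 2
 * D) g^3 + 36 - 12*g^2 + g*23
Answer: C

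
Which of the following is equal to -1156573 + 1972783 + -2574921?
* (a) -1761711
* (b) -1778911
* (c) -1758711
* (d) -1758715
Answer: c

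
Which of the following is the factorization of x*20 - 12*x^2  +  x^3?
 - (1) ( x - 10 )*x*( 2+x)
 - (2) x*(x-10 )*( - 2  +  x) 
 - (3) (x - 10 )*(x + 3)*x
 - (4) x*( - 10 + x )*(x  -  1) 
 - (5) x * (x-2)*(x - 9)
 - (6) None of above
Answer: 2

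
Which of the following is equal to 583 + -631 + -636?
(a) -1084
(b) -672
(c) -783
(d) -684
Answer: d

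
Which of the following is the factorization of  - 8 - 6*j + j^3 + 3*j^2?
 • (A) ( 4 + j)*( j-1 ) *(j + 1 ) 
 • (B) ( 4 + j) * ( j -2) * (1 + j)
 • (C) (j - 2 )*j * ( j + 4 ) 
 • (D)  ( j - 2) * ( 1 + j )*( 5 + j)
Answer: B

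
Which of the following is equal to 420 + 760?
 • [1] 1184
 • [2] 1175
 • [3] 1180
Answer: 3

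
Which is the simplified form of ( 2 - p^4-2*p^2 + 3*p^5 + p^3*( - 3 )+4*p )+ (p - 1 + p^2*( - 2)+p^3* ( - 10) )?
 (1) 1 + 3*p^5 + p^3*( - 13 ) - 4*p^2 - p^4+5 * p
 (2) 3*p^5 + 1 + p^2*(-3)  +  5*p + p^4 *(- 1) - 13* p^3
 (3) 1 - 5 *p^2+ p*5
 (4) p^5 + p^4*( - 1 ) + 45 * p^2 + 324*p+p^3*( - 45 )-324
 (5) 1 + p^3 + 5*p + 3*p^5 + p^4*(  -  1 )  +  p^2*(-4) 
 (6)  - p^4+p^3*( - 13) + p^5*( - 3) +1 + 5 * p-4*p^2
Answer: 1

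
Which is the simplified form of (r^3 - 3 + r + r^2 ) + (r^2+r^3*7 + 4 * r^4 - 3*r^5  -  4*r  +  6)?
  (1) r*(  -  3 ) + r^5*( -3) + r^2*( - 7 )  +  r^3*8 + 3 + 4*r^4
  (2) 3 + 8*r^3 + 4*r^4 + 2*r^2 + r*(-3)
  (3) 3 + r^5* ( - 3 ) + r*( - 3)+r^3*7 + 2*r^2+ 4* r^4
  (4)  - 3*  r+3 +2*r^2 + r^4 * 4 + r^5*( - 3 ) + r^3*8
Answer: 4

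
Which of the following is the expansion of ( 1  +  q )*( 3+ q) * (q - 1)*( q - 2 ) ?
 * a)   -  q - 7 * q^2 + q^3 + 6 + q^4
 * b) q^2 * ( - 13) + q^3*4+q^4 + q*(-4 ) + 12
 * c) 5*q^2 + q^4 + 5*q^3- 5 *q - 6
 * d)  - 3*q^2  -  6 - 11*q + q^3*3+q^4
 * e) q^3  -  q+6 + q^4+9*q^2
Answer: a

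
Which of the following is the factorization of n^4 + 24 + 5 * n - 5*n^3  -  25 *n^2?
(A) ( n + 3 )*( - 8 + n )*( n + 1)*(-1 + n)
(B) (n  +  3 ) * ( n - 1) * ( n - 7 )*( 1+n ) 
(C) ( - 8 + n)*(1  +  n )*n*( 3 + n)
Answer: A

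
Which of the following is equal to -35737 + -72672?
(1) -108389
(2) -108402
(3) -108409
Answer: 3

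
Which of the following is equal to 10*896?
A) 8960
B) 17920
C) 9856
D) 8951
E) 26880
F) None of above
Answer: A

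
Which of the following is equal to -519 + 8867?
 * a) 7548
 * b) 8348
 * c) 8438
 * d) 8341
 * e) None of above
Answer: b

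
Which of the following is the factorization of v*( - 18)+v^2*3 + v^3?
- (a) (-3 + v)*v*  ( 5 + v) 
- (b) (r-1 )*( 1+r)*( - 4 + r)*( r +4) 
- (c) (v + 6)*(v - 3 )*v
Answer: c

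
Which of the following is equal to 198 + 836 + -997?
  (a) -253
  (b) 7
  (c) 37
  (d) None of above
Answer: c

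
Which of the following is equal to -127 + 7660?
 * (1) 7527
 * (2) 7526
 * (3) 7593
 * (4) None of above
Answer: 4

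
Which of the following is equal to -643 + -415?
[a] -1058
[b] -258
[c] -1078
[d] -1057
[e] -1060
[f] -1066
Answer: a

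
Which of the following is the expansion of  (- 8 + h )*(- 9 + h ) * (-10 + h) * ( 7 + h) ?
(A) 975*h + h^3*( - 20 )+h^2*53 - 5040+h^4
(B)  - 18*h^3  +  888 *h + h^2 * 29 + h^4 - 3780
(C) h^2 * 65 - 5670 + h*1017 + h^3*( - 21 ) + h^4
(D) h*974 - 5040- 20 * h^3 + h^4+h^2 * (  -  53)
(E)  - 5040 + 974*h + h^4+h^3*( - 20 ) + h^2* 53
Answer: E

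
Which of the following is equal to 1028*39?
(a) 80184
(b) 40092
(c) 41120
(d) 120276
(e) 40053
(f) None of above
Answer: b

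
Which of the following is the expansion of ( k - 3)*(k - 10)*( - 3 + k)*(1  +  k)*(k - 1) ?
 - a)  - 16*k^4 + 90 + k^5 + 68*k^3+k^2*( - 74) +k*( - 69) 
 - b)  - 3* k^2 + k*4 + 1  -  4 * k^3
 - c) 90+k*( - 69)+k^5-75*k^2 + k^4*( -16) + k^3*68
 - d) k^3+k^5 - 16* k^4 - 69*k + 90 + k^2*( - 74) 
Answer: a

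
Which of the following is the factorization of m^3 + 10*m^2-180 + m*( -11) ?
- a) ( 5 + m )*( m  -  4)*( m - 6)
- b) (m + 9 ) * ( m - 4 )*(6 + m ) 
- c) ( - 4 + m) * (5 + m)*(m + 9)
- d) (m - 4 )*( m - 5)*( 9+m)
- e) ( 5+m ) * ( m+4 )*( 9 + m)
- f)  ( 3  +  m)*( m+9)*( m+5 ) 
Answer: c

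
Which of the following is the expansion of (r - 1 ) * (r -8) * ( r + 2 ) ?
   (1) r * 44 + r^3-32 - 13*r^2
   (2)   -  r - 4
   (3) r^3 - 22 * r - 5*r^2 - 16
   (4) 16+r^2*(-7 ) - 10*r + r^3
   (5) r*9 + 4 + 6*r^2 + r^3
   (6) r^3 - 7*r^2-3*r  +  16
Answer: 4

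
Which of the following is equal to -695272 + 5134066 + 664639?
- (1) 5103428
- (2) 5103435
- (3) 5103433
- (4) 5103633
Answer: 3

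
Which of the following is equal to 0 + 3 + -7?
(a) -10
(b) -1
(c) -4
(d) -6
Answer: c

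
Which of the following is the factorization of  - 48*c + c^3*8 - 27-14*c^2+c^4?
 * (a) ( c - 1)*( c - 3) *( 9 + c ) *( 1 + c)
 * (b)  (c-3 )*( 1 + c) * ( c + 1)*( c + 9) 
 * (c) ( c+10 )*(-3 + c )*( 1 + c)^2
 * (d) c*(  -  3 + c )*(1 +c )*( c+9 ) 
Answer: b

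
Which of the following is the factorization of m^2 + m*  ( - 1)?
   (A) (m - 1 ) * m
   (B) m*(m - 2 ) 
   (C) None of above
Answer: A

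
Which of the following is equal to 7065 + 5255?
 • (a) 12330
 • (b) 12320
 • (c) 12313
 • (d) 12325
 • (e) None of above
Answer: b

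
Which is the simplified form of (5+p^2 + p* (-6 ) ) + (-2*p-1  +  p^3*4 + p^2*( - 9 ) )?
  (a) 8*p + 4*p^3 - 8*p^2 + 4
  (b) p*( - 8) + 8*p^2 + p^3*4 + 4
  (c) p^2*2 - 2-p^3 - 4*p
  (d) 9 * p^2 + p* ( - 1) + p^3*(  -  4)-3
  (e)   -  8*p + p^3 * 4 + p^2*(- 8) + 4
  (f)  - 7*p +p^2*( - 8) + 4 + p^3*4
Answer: e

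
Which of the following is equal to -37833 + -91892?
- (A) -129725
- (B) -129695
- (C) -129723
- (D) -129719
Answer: A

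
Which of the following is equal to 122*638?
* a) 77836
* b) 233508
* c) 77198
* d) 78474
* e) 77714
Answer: a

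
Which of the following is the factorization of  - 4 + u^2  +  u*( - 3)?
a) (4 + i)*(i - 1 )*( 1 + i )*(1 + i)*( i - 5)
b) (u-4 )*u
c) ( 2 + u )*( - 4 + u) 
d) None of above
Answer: d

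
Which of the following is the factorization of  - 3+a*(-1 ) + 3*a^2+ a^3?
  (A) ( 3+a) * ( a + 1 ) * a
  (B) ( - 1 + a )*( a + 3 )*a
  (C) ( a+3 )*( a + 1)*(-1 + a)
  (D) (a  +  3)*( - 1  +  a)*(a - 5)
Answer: C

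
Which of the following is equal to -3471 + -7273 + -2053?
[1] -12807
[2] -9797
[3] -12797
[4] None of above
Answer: 3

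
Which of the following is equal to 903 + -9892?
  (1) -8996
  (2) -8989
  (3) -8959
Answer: 2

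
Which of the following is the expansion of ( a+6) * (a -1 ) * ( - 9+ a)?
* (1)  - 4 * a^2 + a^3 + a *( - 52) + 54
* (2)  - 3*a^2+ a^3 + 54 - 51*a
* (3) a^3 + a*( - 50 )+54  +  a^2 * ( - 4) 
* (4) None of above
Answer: 4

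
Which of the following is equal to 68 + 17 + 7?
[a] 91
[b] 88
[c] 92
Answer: c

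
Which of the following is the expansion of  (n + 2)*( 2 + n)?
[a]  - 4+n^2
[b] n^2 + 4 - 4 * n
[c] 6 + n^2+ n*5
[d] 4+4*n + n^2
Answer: d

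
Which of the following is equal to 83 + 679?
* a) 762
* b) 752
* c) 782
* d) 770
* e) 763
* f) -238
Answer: a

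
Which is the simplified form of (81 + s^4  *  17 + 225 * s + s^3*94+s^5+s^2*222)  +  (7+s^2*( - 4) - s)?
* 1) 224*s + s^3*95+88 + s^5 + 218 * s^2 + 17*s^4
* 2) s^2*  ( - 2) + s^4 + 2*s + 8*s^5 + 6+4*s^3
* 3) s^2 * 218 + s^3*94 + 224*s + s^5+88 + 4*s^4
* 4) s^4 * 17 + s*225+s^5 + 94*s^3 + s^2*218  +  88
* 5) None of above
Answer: 5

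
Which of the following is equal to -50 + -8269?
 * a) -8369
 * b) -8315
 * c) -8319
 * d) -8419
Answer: c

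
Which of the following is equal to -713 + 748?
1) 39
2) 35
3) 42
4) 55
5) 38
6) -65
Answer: 2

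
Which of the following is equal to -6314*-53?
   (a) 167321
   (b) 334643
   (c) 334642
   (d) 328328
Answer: c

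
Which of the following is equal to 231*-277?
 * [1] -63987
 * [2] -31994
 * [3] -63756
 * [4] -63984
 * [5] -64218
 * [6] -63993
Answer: 1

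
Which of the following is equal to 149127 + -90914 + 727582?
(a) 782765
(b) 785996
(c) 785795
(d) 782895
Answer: c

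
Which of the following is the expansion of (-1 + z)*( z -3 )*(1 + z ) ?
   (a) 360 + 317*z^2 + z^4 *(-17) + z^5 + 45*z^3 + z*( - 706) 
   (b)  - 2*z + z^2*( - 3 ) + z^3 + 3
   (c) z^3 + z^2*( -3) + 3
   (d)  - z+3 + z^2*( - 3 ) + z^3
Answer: d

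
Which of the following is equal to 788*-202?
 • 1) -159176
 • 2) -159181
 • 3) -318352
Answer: 1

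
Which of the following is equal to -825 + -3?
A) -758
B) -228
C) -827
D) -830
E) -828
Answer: E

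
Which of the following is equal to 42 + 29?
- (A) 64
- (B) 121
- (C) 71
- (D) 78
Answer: C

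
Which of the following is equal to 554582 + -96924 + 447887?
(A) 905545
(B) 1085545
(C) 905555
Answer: A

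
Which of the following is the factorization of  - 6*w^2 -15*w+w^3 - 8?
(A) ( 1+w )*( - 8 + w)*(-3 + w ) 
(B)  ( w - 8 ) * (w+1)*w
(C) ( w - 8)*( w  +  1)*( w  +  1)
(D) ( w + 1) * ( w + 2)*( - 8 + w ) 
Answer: C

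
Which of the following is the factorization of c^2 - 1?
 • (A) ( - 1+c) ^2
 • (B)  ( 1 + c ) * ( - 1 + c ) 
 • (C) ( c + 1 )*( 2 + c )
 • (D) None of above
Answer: B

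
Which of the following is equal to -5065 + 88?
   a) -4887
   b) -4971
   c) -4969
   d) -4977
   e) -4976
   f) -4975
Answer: d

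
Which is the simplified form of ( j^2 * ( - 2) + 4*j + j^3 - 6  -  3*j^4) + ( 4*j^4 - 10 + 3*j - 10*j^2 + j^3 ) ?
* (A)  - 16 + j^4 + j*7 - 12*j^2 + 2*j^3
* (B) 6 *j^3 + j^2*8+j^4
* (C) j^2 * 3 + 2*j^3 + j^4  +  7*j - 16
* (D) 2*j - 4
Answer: A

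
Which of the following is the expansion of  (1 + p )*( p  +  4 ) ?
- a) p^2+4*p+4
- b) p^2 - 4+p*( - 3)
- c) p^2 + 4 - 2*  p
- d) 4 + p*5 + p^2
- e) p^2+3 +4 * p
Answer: d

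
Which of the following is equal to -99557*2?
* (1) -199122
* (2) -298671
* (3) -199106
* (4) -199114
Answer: 4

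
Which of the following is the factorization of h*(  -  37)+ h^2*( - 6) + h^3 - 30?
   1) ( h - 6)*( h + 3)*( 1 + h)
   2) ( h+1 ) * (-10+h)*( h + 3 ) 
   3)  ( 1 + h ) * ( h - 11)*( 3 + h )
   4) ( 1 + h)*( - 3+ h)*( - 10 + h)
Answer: 2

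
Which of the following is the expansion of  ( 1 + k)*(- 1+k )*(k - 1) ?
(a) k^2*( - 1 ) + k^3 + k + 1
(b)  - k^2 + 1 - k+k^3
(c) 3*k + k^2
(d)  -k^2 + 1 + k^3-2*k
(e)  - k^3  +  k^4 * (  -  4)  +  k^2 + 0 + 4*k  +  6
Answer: b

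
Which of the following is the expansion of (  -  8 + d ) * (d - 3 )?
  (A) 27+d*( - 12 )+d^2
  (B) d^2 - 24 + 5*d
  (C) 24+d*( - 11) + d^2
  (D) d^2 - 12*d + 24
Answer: C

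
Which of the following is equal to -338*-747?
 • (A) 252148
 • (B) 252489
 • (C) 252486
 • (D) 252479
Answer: C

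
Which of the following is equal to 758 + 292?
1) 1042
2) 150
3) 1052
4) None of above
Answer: 4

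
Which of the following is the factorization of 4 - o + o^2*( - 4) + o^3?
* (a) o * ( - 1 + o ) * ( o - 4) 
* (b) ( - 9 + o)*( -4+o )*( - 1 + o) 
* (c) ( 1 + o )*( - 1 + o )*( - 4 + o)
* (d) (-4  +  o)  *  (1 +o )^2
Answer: c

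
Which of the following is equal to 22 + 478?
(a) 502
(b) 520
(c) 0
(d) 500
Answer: d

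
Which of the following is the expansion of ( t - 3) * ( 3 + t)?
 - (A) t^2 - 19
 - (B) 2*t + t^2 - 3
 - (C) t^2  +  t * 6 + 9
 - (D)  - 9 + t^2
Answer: D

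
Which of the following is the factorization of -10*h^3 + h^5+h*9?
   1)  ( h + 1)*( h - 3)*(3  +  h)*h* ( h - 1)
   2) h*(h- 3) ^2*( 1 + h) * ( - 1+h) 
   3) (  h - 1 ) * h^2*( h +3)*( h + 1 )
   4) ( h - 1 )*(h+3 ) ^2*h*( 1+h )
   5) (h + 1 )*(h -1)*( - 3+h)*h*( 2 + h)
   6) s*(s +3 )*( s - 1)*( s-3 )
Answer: 1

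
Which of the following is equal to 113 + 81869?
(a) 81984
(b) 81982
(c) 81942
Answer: b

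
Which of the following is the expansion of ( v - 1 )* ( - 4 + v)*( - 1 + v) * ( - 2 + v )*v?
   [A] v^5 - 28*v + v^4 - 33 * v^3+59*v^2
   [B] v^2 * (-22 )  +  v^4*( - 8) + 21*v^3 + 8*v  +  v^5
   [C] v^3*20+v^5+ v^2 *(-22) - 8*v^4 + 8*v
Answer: B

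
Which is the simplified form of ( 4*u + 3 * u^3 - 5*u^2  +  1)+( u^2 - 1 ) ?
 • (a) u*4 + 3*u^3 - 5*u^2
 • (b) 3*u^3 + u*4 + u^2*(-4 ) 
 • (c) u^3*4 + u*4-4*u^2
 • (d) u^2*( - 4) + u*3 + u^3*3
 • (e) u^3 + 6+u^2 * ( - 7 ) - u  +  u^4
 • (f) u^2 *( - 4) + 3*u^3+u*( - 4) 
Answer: b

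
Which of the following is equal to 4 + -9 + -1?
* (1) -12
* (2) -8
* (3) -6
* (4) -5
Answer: 3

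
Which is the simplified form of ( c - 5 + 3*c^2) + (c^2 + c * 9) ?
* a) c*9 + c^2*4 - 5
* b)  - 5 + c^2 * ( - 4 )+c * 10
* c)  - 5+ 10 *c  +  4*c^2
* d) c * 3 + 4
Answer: c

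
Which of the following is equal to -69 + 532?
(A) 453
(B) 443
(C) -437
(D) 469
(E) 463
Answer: E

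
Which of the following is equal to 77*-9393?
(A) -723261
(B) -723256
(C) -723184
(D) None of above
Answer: A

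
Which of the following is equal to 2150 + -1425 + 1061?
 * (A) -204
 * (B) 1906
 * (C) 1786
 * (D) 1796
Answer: C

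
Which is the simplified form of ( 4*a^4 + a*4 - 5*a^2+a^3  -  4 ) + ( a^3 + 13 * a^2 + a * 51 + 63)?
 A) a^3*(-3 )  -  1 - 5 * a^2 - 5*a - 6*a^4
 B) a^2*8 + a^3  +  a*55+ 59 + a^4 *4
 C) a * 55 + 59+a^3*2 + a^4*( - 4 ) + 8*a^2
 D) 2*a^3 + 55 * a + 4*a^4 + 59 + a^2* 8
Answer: D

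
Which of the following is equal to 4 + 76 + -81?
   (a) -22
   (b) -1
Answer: b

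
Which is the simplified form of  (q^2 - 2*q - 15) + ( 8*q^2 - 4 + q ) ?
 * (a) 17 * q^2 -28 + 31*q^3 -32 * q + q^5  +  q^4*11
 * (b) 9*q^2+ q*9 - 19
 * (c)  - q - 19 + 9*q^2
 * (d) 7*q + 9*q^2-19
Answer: c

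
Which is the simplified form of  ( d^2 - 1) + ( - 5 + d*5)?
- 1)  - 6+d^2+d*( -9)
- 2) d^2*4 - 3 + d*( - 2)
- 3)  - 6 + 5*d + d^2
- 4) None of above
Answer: 3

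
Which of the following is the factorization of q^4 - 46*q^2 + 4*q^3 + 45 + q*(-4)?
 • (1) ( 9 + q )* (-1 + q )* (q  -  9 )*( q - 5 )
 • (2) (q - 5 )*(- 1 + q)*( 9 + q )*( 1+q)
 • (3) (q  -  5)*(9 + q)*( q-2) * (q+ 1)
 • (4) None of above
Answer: 2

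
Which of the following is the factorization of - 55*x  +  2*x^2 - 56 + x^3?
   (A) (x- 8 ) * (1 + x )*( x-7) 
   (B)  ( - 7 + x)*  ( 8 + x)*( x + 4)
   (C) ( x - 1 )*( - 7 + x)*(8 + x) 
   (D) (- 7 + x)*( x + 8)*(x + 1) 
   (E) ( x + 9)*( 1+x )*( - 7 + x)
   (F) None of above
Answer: D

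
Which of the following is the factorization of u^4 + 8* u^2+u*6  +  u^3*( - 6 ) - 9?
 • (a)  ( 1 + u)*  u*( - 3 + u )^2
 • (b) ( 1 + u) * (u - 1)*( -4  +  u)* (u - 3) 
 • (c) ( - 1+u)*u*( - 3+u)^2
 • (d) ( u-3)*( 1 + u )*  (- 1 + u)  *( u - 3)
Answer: d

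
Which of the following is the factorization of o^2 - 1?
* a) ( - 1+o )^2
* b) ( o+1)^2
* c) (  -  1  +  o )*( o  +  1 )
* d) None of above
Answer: c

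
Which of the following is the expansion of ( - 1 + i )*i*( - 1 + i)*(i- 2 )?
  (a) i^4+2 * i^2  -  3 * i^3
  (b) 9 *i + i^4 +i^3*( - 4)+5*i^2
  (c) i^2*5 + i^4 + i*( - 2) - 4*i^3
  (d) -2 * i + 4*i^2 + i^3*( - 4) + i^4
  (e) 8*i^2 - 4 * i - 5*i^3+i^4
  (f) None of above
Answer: c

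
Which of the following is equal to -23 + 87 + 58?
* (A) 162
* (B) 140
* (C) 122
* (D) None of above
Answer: C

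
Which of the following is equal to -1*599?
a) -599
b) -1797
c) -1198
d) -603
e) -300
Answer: a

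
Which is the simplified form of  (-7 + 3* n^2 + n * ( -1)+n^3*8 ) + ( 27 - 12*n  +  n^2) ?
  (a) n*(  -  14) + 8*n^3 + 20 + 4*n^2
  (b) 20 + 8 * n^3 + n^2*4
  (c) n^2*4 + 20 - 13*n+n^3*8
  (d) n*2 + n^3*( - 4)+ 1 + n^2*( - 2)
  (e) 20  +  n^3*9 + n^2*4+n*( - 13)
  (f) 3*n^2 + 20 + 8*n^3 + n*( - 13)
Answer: c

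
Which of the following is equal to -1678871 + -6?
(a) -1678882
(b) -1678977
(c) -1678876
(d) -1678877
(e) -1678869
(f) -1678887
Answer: d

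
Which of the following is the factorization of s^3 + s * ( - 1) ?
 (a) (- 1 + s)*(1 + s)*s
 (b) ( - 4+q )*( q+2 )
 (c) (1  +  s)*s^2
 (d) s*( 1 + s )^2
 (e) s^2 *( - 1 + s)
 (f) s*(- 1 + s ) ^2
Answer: a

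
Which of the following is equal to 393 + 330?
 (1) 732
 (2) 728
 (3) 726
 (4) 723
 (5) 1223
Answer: 4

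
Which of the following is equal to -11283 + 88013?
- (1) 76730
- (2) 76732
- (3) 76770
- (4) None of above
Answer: 1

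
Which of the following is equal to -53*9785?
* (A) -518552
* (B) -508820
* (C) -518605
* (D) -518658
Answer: C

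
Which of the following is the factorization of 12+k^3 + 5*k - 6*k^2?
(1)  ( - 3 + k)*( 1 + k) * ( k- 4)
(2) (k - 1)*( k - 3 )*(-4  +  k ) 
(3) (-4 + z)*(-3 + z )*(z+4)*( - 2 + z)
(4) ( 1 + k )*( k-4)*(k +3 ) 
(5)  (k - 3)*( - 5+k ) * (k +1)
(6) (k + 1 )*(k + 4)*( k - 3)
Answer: 1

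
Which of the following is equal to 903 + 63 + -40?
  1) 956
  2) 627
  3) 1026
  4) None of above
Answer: 4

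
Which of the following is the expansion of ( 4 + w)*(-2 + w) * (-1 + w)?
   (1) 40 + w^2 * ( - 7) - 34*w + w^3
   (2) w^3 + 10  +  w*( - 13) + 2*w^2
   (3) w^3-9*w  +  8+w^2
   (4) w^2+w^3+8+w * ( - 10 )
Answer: 4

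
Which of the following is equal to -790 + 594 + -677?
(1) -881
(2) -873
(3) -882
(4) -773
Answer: 2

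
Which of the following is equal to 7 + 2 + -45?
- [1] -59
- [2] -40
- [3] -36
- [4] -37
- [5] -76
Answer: 3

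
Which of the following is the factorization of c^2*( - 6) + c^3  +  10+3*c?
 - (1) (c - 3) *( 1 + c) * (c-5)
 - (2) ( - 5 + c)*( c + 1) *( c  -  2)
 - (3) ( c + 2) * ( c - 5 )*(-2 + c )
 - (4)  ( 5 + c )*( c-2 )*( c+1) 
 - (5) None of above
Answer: 2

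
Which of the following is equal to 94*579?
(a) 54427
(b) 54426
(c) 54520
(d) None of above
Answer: b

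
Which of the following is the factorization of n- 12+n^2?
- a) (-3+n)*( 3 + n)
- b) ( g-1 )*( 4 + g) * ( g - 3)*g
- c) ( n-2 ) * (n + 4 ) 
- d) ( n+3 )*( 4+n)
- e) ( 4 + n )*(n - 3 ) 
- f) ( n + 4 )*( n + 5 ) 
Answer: e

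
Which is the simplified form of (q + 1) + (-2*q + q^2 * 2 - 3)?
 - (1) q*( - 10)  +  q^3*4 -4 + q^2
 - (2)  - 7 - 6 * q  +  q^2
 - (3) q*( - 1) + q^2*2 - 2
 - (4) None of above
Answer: 3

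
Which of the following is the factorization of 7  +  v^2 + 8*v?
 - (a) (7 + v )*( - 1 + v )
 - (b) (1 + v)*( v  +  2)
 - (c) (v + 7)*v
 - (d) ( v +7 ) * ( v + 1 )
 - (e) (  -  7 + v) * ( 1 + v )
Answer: d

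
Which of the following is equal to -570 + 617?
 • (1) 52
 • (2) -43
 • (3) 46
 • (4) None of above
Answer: 4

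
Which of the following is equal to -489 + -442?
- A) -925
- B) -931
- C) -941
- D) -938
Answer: B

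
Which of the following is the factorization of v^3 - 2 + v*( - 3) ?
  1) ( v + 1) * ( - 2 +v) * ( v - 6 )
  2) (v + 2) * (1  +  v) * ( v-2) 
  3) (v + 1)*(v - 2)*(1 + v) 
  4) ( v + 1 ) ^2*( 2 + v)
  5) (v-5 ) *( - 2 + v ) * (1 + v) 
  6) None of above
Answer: 3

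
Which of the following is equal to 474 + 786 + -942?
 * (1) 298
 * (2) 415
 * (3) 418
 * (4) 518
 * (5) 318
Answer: 5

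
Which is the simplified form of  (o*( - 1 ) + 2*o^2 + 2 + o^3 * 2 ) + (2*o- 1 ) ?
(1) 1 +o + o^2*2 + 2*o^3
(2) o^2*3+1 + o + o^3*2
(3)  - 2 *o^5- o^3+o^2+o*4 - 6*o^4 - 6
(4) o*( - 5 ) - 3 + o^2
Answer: 1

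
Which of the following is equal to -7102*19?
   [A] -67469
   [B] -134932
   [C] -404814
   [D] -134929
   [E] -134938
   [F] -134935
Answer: E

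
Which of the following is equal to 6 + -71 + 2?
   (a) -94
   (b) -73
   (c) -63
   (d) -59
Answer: c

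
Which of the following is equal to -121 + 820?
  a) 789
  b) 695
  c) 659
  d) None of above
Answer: d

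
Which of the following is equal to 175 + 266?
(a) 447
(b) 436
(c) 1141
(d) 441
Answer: d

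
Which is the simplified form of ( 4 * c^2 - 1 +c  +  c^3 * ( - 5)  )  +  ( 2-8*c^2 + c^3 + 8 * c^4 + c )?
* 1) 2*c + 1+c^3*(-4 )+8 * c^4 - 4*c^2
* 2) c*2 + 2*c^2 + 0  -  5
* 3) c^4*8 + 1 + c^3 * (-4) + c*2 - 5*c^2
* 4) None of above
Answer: 1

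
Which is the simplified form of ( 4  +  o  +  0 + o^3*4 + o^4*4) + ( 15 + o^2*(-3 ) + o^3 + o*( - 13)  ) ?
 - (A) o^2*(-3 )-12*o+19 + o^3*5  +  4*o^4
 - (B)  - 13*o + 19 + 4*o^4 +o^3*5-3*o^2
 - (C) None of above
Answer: A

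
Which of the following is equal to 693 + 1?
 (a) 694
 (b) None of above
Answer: a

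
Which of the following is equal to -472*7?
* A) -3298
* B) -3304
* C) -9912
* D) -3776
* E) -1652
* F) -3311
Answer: B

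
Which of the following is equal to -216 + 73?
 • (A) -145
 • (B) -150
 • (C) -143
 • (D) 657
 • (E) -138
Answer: C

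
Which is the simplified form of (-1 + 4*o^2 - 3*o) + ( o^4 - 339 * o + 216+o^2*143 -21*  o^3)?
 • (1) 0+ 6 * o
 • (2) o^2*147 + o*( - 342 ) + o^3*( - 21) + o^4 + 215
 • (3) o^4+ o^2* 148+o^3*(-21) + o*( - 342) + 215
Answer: 2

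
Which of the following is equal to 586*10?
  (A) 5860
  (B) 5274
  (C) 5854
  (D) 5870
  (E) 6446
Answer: A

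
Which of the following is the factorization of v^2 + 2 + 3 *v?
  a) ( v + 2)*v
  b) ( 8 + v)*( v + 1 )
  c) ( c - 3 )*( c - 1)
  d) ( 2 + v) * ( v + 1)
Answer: d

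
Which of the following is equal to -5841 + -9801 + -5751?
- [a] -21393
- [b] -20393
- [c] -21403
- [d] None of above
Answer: a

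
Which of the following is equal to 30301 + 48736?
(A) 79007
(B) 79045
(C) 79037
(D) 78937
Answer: C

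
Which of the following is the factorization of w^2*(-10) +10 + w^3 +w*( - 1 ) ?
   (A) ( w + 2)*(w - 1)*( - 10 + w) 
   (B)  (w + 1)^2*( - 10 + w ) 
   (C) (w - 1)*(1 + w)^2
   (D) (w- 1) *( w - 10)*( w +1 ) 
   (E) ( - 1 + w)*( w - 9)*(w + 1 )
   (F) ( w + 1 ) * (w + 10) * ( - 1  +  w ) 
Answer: D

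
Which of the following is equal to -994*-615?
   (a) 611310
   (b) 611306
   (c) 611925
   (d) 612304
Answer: a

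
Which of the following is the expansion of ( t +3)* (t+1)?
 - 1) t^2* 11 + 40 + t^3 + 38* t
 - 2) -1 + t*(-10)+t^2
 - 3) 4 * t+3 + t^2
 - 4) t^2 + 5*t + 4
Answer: 3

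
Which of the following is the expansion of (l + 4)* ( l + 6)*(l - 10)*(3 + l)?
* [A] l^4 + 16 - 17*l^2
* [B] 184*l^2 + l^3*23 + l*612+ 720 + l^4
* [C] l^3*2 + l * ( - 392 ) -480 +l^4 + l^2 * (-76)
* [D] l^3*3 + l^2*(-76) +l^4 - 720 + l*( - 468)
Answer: D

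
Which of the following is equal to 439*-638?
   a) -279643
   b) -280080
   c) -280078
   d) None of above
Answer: d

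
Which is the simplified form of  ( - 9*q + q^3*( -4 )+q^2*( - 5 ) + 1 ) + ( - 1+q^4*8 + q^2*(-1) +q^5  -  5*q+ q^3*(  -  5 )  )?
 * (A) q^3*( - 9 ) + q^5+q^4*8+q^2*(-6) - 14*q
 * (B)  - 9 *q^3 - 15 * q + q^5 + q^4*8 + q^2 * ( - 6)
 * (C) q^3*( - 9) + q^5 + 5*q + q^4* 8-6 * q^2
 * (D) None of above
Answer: A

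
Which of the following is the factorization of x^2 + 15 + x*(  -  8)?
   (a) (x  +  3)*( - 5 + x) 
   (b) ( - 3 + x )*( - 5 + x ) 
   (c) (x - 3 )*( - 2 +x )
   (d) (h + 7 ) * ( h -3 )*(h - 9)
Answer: b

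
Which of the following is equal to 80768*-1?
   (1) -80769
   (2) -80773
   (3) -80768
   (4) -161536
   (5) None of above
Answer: 3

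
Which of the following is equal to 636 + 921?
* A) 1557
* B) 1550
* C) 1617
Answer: A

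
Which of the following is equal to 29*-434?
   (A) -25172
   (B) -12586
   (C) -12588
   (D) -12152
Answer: B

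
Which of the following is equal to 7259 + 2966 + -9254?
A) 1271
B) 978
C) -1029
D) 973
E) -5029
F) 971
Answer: F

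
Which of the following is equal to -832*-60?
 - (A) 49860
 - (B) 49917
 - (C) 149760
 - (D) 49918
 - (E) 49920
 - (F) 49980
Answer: E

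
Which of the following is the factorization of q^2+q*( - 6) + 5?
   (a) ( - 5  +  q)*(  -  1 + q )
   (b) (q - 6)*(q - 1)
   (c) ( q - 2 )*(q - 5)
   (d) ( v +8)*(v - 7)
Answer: a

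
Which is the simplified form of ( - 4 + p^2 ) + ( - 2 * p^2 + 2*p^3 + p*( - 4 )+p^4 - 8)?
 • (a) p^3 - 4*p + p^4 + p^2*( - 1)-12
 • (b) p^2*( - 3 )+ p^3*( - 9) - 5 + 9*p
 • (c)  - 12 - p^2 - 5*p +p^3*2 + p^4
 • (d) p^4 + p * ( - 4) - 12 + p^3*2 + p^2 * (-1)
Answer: d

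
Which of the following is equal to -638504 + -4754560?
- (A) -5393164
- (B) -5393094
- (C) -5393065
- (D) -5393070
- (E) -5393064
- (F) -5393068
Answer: E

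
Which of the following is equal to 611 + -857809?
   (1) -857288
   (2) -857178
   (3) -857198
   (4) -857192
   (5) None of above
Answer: 3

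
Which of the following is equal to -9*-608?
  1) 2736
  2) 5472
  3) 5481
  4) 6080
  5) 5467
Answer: 2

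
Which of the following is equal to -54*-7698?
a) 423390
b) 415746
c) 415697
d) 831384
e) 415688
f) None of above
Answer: f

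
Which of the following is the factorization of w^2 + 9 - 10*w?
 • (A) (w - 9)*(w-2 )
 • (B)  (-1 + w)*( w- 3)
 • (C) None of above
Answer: C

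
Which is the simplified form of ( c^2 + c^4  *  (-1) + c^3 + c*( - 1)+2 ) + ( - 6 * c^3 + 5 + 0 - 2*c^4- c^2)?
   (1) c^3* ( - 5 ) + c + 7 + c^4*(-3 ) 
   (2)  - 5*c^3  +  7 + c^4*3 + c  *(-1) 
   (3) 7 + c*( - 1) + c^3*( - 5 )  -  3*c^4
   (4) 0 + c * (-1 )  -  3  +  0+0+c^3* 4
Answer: 3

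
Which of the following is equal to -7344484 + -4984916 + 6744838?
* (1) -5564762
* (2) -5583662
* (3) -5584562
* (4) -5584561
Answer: 3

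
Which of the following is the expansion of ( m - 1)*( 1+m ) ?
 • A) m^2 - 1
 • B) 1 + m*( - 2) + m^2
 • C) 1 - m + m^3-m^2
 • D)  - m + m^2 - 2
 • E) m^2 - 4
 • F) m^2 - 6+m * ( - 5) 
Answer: A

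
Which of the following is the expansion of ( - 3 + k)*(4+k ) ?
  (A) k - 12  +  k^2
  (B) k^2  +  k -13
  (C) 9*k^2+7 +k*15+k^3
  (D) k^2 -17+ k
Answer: A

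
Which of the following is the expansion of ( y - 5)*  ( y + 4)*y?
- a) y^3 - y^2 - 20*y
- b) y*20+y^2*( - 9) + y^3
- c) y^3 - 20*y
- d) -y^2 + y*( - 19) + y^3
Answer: a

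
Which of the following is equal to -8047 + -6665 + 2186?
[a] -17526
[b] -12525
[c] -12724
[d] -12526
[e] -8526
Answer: d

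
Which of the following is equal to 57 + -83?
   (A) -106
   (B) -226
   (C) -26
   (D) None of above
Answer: C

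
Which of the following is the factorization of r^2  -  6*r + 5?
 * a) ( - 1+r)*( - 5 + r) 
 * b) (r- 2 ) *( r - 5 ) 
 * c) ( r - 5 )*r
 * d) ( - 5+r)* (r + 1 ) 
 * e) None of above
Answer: a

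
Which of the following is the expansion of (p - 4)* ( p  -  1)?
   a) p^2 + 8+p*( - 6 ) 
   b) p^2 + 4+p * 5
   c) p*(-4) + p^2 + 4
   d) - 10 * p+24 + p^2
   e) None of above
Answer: e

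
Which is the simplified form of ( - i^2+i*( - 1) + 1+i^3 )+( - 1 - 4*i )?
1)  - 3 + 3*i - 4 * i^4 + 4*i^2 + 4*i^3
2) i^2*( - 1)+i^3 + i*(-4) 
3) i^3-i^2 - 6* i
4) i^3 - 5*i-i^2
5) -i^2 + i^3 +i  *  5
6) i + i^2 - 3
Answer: 4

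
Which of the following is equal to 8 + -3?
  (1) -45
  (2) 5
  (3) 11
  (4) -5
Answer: 2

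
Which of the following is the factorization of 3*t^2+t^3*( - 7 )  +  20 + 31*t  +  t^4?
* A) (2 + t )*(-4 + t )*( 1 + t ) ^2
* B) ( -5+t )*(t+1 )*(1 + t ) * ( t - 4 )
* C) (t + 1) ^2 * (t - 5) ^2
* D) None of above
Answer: B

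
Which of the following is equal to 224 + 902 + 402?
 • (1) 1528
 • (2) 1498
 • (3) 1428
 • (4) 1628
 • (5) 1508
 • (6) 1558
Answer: 1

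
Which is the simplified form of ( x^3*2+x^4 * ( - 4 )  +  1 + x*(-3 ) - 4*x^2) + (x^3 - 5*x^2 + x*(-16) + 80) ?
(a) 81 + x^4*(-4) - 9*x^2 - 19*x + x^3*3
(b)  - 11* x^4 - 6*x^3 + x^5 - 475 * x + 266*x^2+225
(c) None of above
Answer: a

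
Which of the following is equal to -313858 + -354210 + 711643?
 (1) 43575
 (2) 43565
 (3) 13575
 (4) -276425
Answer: 1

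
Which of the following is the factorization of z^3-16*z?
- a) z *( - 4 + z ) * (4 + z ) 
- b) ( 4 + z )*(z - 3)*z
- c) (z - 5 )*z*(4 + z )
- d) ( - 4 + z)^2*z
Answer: a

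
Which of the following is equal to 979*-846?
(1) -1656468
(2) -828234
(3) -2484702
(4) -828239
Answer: 2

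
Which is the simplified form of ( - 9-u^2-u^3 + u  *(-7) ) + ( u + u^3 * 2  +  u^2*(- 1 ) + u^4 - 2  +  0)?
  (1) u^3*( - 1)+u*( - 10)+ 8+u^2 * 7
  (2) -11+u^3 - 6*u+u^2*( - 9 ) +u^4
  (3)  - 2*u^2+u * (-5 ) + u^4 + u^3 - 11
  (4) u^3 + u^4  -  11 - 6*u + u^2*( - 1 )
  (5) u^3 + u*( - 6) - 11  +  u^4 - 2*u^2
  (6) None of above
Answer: 5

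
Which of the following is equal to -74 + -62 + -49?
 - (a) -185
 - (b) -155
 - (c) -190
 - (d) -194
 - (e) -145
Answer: a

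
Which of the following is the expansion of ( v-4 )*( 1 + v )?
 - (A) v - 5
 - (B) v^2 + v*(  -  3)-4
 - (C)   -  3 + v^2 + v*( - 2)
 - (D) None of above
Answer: B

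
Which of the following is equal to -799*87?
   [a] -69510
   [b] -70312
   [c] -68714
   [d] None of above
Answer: d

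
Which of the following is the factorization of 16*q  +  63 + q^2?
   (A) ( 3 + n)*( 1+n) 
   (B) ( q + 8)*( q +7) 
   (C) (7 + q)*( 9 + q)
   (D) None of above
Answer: C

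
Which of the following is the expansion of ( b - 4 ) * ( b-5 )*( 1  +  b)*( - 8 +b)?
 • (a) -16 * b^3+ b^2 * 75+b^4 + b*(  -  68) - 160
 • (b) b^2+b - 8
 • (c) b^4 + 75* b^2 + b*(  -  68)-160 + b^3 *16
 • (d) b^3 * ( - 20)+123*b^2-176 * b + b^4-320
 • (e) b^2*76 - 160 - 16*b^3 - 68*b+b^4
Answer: a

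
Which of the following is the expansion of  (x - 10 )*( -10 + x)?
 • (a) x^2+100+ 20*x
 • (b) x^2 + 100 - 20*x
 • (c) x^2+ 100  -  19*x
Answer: b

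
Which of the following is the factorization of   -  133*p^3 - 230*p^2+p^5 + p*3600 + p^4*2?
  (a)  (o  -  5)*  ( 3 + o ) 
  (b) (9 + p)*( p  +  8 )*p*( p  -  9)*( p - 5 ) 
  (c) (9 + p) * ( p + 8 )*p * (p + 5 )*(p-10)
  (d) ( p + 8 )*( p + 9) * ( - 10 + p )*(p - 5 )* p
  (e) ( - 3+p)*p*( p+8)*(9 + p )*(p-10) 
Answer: d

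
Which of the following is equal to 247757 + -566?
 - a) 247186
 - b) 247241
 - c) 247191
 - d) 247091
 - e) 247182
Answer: c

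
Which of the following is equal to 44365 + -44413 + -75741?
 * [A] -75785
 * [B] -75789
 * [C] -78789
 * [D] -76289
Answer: B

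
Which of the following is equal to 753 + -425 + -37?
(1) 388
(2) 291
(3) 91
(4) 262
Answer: 2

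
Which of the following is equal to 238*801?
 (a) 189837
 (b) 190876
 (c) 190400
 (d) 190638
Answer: d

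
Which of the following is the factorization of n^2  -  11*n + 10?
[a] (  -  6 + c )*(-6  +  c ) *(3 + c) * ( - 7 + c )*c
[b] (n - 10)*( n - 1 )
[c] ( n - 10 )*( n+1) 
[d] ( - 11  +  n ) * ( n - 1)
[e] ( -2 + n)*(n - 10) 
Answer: b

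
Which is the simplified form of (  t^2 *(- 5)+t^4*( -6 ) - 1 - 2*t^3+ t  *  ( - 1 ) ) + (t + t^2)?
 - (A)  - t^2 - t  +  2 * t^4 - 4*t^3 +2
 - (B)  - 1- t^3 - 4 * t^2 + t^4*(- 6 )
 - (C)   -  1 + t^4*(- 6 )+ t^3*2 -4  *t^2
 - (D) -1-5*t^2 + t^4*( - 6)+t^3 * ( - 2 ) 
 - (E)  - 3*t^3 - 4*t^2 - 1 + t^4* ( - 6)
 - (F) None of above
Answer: F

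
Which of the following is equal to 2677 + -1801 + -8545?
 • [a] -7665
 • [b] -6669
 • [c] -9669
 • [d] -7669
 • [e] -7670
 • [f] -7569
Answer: d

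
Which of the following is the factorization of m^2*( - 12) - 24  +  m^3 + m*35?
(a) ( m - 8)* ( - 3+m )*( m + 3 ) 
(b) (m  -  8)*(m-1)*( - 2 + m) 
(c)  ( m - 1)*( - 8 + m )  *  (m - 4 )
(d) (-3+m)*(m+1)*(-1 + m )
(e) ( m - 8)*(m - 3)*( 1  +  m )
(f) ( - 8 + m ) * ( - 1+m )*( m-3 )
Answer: f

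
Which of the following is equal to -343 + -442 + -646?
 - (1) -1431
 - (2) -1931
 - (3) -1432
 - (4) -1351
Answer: 1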